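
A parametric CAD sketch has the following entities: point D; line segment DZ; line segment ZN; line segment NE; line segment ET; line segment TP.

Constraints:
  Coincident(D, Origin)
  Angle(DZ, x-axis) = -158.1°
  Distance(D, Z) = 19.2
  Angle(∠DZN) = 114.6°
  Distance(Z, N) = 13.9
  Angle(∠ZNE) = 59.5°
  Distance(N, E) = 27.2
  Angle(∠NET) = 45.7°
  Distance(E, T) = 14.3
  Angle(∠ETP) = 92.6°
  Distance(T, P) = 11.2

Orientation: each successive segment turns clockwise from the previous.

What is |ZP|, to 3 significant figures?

9.37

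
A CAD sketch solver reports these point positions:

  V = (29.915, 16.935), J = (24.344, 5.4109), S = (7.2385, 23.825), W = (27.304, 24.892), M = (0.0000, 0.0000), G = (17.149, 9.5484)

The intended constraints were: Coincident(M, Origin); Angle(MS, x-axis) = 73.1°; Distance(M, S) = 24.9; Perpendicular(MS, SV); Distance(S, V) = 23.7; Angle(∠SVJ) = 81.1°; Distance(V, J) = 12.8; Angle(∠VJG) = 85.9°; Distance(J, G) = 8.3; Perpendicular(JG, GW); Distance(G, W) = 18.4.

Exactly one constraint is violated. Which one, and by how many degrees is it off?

Perpendicular(JG, GW) — off by 3.60°.

M = (0.00, 0.00) ✓; MS at 73.10° ✓; |MS| = 24.90 ✓; ∠(MS, SV) = 90.00° ✓; |SV| = 23.70 ✓; ∠SVJ = 81.10° ✓; |VJ| = 12.80 ✓; ∠VJG = 85.90° ✓; |JG| = 8.300 ✓; ∠(JG, GW) = 93.60° ✗; |GW| = 18.40 ✓.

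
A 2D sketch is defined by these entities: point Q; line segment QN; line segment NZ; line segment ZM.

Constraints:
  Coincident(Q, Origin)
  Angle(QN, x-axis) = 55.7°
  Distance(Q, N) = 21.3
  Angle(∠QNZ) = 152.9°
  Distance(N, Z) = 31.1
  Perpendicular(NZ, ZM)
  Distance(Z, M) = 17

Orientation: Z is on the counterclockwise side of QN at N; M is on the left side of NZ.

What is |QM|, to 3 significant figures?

50.6

Q is at the origin; QN runs at 55.7° with length 21.3, so N = 21.3·(cos 55.7°, sin 55.7°) = (12.0, 17.6). ∠QNZ = 152.9°, so NZ runs at 55.7° + (180° − 152.9°) = 82.8° from the x-axis; with |NZ| = 31.1, Z = N + 31.1·(cos 82.8°, sin 82.8°) = (15.9, 48.5). NZ ⟂ ZM; with |ZM| = 17.0 on the left of NZ, M = Z + 17.0·(-0.992, 0.125) = (-0.965, 50.6). Then |QM| = |M − Q| = 50.6.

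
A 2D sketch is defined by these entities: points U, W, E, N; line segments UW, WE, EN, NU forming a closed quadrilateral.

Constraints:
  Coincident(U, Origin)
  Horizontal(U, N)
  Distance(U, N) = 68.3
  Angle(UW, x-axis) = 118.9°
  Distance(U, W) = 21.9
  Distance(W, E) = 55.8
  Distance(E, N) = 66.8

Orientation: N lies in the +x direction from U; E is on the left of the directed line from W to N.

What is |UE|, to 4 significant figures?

64.07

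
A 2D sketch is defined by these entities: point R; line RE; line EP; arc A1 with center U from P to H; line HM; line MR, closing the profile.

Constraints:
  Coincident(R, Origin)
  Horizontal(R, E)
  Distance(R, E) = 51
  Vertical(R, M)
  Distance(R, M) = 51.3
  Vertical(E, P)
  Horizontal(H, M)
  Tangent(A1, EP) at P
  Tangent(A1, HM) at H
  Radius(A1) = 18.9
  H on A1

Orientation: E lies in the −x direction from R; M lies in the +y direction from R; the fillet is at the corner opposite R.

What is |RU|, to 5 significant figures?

45.609

RM is vertical with |RM| = 51.3 and M on the +y side, so M = (0.0000, 51.300). The virtual corner opposite R is at (-51.000, 51.300). A1 meets EP tangentially, so UP is at right angles to EP and A1 meets HM tangentially, so UH is at right angles to HM, with radius 18.9, so the center U sits 18.9 in from both sides at U = (-32.100, 32.400). Then |RU| = |U − R| = 45.609.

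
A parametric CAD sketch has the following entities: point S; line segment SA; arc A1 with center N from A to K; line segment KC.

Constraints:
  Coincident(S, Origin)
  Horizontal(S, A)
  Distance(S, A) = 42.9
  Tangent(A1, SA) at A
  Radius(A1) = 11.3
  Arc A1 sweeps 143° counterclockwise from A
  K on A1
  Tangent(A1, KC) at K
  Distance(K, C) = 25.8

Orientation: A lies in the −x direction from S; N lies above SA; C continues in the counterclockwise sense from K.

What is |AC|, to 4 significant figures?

38.42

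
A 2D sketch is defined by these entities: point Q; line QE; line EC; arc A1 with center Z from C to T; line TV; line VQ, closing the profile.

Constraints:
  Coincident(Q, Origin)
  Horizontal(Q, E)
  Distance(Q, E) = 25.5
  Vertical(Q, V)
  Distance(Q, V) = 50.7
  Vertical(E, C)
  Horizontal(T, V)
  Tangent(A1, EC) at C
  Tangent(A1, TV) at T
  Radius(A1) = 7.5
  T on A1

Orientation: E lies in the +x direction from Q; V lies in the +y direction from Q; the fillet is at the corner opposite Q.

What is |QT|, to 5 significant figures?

53.800

Q is at the origin; Q and E share the same y with |QE| = 25.5 and E on the +x side, so E = (25.500, 0.0000). Q and V share the same x with |QV| = 50.7 and V on the +y side, so V = (0.0000, 50.700). The virtual corner opposite Q is at (25.500, 50.700). The tangent condition forces ZC to be normal to EC and A1 meets TV tangentially, so ZT is at right angles to TV, with radius 7.5, so the center Z sits 7.5 in from both sides at Z = (18.000, 43.200). That places the tangent points at C = (25.500, 43.200) on EC and T = (18.000, 50.700) on TV. Then |QT| = |T − Q| = 53.800.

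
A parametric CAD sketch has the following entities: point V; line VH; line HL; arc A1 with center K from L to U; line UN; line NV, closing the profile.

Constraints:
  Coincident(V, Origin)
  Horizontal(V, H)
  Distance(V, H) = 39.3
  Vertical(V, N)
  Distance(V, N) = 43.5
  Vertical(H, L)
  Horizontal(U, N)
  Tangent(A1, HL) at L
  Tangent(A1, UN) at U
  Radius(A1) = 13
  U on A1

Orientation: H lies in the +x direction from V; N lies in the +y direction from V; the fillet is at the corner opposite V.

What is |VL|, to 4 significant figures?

49.75

V is at the origin; VH is horizontal with |VH| = 39.3 and H on the +x side, so H = (39.30, 0.000). VN is vertical with |VN| = 43.5 and N on the +y side, so N = (0.000, 43.50). The virtual corner opposite V is at (39.30, 43.50). A1 meets HL tangentially, so KL is at right angles to HL and the tangent condition forces KU to be normal to UN, with radius 13.0, so the center K sits 13.0 in from both sides at K = (26.30, 30.50). That places the tangent points at L = (39.30, 30.50) on HL and U = (26.30, 43.50) on UN. Then |VL| = |L − V| = 49.75.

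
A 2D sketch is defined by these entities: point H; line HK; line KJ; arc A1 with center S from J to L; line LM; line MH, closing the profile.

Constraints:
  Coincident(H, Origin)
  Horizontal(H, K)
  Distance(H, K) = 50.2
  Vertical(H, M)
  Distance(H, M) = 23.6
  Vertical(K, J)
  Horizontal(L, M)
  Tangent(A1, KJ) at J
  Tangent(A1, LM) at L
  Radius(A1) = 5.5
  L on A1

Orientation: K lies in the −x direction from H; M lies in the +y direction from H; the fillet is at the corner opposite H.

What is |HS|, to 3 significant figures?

48.2

H and M share the same x with |HM| = 23.6 and M on the +y side, so M = (0.00, 23.6). The virtual corner opposite H is at (-50.2, 23.6). Since A1 is tangent to KJ there, SJ ⟂ KJ and since A1 is tangent to LM there, SL ⟂ LM, with radius 5.5, so the center S sits 5.5 in from both sides at S = (-44.7, 18.1). Then |HS| = |S − H| = 48.2.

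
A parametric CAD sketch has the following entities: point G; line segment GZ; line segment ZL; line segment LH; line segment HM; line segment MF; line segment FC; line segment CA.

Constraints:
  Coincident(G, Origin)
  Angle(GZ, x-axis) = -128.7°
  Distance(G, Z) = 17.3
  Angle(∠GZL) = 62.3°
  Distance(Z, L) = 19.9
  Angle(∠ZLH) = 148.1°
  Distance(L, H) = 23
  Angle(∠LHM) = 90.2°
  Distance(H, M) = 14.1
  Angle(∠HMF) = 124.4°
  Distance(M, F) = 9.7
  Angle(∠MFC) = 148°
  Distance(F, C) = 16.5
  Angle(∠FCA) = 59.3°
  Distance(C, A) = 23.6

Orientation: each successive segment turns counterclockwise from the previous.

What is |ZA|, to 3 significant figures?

28.8

∠MFC = 148.0° gives FC at -162° from the x-axis; with |FC| = 16.5, C = (0.131, 1.21). ∠FCA = 59.3° gives CA at -41.0° from the x-axis; with |CA| = 23.6, A = (17.9, -14.3). Then |ZA| = |A − Z| = 28.8.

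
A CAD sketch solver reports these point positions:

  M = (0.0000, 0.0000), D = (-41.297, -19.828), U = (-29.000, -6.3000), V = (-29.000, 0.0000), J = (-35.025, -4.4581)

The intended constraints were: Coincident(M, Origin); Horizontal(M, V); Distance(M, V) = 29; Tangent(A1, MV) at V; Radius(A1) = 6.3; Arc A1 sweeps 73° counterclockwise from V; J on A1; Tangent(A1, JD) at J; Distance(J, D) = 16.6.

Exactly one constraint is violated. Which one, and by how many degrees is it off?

Tangent(A1, JD) at J — off by 5.20°.

M = (0.00, 0.00) ✓; M.y = 0.00, V.y = 0.00 ✓; |MV| = 29.00 ✓; ∠(UV, VM) = 90.00° ✓; |UV| = 6.300 ✓; bearing(U→J) − bearing(U→V) = 73.00° ✓; |UJ| = 6.300 ✓; ∠(UJ, JD) = 95.20° ✗; |JD| = 16.60 ✓.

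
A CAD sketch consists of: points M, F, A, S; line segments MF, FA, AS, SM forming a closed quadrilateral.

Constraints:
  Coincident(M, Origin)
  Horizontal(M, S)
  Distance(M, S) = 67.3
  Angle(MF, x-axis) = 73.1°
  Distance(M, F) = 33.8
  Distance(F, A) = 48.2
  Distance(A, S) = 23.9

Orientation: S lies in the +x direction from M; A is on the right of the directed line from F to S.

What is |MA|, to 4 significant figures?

43.55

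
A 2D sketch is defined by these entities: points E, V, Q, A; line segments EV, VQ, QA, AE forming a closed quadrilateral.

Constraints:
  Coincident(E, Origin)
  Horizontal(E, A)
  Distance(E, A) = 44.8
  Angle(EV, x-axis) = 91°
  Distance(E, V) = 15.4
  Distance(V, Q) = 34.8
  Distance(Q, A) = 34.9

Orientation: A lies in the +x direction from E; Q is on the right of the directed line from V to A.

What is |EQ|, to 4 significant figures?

21.51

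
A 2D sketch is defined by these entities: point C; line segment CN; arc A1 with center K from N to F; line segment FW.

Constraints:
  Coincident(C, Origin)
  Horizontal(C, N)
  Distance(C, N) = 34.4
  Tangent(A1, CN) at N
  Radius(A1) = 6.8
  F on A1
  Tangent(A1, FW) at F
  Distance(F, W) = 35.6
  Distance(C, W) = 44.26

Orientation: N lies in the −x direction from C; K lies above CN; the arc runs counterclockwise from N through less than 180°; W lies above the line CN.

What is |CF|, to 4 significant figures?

28.27

C is at the origin; C and N share the same y with |CN| = 34.4 and N on the −x side, so N = (-34.40, 0.000). Since A1 is tangent to CN there, KN ⟂ CN, so K = N + (0, 6.8) = (-34.40, 6.800). Since KF ⟂ FW (tangency), |KW| = √(6.8² + 35.6²) = 36.24 regardless of where F sits on A1. So W lies on both circle(C, 44.26) and circle(K, 36.24); the above-CN intersection is W = (-19.39, 39.79). F is the foot of the tangent from W: F = (-27.79, 5.195).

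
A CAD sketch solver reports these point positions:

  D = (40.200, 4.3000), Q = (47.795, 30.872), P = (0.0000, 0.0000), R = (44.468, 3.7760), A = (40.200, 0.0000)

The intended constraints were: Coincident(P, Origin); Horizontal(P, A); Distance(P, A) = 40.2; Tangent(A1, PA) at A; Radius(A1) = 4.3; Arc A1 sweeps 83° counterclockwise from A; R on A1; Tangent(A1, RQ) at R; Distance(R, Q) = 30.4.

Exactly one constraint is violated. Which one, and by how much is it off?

Distance(R, Q) = 30.4 — off by 3.10.

P = (0.00, 0.00) ✓; P.y = 0.00, A.y = 0.00 ✓; |PA| = 40.20 ✓; ∠(DA, AP) = 90.00° ✓; |DA| = 4.300 ✓; bearing(D→R) − bearing(D→A) = 83.00° ✓; |DR| = 4.300 ✓; ∠(DR, RQ) = 90.00° ✓; |RQ| = 27.30 ✗.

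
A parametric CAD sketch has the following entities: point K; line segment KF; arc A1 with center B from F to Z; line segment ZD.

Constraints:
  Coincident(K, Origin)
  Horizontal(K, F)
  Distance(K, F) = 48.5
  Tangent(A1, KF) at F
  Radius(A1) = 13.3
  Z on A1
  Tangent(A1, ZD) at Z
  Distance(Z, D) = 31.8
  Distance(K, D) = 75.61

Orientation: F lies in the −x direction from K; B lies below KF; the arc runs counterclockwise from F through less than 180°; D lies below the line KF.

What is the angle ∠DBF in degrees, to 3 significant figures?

160°

K is at the origin; K and F share the same y with |KF| = 48.5 and F on the −x side, so F = (-48.5, 0.00). A1 meets KF tangentially, so BF is at right angles to KF, so B = F + (0, -13.3) = (-48.5, -13.3). Since BZ ⟂ ZD (tangency), |BD| = √(13.3² + 31.8²) = 34.5 regardless of where Z sits on A1. So D lies on both circle(K, 75.61) and circle(B, 34.5); the below-KF intersection is D = (-60.2, -45.7). Z is the foot of the tangent from D: Z = (-61.8, -14.0).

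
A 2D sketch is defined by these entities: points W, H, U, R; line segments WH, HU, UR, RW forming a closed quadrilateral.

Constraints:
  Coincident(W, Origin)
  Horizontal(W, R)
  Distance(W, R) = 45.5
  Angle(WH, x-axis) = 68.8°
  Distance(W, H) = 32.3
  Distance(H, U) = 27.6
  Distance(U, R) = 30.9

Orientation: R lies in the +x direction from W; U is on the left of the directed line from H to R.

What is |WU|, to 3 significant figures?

49.6

Checks: |HU| = 27.60 ✓; |UR| = 30.90 ✓.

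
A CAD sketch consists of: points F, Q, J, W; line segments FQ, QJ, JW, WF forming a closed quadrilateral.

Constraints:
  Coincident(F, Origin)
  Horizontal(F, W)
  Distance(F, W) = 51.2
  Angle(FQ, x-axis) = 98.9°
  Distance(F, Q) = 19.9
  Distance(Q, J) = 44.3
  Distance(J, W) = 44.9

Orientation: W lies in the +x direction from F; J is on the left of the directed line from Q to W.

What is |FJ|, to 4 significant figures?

54.77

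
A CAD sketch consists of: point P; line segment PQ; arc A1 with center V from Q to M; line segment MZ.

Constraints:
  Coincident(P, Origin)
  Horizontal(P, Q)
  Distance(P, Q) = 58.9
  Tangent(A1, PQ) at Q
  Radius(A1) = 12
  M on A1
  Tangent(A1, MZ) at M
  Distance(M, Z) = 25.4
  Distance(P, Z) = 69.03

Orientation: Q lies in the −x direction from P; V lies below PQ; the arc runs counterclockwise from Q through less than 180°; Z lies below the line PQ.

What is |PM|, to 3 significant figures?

71.6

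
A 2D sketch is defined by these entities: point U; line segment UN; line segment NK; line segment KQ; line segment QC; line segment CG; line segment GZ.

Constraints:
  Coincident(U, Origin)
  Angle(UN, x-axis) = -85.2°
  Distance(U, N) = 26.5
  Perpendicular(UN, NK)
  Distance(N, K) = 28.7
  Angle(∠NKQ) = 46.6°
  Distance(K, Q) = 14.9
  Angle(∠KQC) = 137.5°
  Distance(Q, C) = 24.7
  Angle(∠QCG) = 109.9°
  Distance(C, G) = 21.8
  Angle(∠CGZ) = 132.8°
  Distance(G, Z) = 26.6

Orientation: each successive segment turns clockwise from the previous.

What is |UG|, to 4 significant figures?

37.02

U is at the origin; UN runs at -85.2° with length 26.5, so N = (2.217, -26.41). UN is perpendicular to NK, so NK runs at -175.2°; with |NK| = 28.7, K = (-26.38, -28.81). ∠NKQ = 46.6° gives KQ at 51.40° from the x-axis; with |KQ| = 14.9, Q = (-17.09, -17.16). ∠KQC = 137.5° gives QC at 8.900° from the x-axis; with |QC| = 24.7, C = (7.317, -13.34). ∠QCG = 109.9° gives CG at -61.20° from the x-axis; with |CG| = 21.8, G = (17.82, -32.45). Then |UG| = |G − U| = 37.02.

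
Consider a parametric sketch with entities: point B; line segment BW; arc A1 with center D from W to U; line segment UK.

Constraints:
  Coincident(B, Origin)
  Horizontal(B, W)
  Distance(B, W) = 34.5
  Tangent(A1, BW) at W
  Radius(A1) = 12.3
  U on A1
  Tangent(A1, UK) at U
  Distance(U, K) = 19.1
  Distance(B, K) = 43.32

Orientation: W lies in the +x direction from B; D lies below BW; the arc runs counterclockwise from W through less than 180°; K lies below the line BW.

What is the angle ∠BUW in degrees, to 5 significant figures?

94.055°

B is at the origin; B and W share the same y with |BW| = 34.5 and W on the +x side, so W = (34.500, 0.0000). The tangent condition forces DW to be normal to BW, so D = W + (0, -12.3) = (34.500, -12.300). Since DU ⟂ UK (tangency), |DK| = √(12.3² + 19.1²) = 22.718 regardless of where U sits on A1. So K lies on both circle(B, 43.32) and circle(D, 22.718); the below-BW intersection is K = (27.116, -33.784). U is the foot of the tangent from K: U = (22.556, -15.236).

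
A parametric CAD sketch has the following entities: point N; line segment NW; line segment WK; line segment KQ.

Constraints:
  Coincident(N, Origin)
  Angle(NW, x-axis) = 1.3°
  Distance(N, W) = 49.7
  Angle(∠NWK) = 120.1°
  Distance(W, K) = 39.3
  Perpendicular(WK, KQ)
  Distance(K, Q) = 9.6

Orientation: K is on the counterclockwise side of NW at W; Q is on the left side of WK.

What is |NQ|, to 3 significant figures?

72.4

∠NWK = 120.1°, so WK runs at 1.3° + (180° − 120.1°) = 61.2° from the x-axis; with |WK| = 39.3, K = W + 39.3·(cos 61.2°, sin 61.2°) = (68.6, 35.6). The perpendicularity gives KQ at right angles to WK; with |KQ| = 9.6 on the left of WK, Q = K + 9.6·(-0.876, 0.482) = (60.2, 40.2). Then |NQ| = |Q − N| = 72.4.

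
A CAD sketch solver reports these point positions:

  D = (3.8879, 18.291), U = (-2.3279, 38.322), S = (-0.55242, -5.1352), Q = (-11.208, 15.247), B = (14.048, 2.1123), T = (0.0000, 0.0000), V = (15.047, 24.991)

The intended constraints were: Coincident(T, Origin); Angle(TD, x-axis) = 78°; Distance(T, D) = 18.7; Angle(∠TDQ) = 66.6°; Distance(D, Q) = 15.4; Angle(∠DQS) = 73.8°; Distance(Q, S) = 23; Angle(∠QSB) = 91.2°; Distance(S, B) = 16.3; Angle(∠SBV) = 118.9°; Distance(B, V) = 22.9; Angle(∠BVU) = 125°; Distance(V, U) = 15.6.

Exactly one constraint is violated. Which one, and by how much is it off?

Distance(V, U) = 15.6 — off by 6.30.

T = (0.00, 0.00) ✓; TD at 78.00° ✓; |TD| = 18.70 ✓; ∠TDQ = 66.60° ✓; |DQ| = 15.40 ✓; ∠DQS = 73.80° ✓; |QS| = 23.00 ✓; ∠QSB = 91.20° ✓; |SB| = 16.30 ✓; ∠SBV = 118.9° ✓; |BV| = 22.90 ✓; ∠BVU = 125.0° ✓; |VU| = 21.90 ✗.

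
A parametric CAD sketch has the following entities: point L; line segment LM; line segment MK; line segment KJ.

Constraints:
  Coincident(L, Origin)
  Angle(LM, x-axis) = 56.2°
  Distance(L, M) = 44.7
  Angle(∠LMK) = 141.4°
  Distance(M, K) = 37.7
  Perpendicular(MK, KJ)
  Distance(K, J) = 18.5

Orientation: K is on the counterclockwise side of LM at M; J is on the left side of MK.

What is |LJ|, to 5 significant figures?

73.238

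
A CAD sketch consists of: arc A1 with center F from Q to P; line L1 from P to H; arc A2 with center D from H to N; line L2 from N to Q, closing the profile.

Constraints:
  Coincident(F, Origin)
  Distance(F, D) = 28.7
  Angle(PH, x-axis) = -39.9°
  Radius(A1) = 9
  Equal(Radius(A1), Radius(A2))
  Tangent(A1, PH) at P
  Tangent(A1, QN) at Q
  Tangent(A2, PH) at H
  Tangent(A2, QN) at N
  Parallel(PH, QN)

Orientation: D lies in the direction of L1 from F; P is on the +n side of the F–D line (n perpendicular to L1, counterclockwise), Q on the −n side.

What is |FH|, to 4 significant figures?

30.08

Tangency of A1 to both parallel lines with radius 9.0 puts P and Q at F ± 9.0·n: P = (5.773, 6.904), Q = (-5.773, -6.904). Equal radii place H and N the same way about D: H = D + 9.0·n = (27.79, -11.51), N = D − 9.0·n = (16.24, -25.31). Then |FH| = |H − F| = 30.08.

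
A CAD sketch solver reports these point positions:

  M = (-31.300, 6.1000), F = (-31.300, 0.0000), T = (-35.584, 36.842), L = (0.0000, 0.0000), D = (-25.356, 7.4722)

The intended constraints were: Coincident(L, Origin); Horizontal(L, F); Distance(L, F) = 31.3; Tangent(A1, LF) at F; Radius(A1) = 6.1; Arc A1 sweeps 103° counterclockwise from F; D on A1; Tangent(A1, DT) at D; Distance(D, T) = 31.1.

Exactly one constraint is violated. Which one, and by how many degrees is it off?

Tangent(A1, DT) at D — off by 6.20°.

L = (0.00, 0.00) ✓; L.y = 0.00, F.y = 0.00 ✓; |LF| = 31.30 ✓; ∠(MF, FL) = 90.00° ✓; |MF| = 6.100 ✓; bearing(M→D) − bearing(M→F) = 103.0° ✓; |MD| = 6.100 ✓; ∠(MD, DT) = 83.80° ✗; |DT| = 31.10 ✓.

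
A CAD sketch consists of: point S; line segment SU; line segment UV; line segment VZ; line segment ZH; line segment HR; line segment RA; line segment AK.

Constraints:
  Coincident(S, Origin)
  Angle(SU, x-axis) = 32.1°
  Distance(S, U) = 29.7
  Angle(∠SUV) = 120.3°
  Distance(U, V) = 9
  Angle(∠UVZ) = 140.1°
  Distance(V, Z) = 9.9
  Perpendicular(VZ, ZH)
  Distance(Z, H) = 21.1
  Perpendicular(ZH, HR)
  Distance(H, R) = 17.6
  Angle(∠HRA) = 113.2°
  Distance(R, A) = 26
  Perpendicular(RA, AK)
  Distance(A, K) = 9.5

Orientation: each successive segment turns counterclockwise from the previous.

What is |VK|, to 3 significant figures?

11.3

S is at the origin; SU runs at 32.1° with length 29.7, so U = (25.2, 15.8). ∠SUV = 120.3° gives UV at 91.8° from the x-axis; with |UV| = 9.0, V = (24.9, 24.8). ∠UVZ = 140.1° gives VZ at 132° from the x-axis; with |VZ| = 9.9, Z = (18.3, 32.2). The perpendicularity gives ZH at right angles to VZ, so ZH runs at -138°; with |ZH| = 21.1, H = (2.54, 18.1). ZH ⟂ HR, so HR runs at -48.3°; with |HR| = 17.6, R = (14.2, 4.99). ∠HRA = 113.2° gives RA at 18.5° from the x-axis; with |RA| = 26.0, A = (38.9, 13.2). The perpendicularity gives AK at right angles to RA, so AK runs at 109°; with |AK| = 9.5, K = (35.9, 22.3). Then |VK| = |K − V| = 11.3.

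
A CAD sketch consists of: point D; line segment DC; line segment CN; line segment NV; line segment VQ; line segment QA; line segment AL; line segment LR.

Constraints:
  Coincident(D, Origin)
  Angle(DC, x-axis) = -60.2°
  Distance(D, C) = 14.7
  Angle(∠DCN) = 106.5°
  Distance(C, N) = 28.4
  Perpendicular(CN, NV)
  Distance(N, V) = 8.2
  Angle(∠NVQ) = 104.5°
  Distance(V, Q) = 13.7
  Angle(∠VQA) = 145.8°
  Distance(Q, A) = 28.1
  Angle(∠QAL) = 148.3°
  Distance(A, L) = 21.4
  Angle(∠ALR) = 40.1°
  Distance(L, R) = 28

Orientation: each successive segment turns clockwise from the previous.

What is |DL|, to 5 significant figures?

35.235

∠VQA = 145.8° gives QA at 26.600° from the x-axis; with |QA| = 28.1, A = (13.566, -3.0821). ∠QAL = 148.3° gives AL at -5.1000° from the x-axis; with |AL| = 21.4, L = (34.881, -4.9845). Then |DL| = |L − D| = 35.235.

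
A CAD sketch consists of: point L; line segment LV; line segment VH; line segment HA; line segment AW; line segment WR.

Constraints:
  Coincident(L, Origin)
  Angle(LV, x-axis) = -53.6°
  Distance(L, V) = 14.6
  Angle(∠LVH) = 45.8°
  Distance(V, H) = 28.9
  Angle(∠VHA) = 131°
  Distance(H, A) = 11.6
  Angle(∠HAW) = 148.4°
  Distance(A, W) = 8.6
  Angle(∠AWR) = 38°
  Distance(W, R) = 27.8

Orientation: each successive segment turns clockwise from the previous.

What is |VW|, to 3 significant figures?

41.7

L is at the origin; LV runs at -53.6° with length 14.6, so V = (8.66, -11.8). ∠LVH = 45.8° gives VH at 172° from the x-axis; with |VH| = 28.9, H = (-20.0, -7.83). ∠VHA = 131.0° gives HA at 123° from the x-axis; with |HA| = 11.6, A = (-26.3, 1.88). ∠HAW = 148.4° gives AW at 91.6° from the x-axis; with |AW| = 8.6, W = (-26.6, 10.5). Then |VW| = |W − V| = 41.7.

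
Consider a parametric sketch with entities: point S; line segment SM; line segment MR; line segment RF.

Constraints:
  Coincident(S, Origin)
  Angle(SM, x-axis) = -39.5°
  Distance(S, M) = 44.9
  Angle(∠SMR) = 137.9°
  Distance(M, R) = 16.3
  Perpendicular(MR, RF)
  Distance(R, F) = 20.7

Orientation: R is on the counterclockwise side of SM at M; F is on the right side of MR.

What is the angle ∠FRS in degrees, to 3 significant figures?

121°

S is at the origin; SM runs at -39.5° with length 44.9, so M = 44.9·(cos -39.5°, sin -39.5°) = (34.6, -28.6). ∠SMR = 137.9°, so MR runs at -39.5° + (180° − 137.9°) = 2.60° from the x-axis; with |MR| = 16.3, R = M + 16.3·(cos 2.60°, sin 2.60°) = (50.9, -27.8). MR is perpendicular to RF; with |RF| = 20.7 on the right of MR, F = R + 20.7·(0.0454, -0.999) = (51.9, -48.5). Then cos ∠FRS = RF·RS / (|RF||RS|), giving 121°.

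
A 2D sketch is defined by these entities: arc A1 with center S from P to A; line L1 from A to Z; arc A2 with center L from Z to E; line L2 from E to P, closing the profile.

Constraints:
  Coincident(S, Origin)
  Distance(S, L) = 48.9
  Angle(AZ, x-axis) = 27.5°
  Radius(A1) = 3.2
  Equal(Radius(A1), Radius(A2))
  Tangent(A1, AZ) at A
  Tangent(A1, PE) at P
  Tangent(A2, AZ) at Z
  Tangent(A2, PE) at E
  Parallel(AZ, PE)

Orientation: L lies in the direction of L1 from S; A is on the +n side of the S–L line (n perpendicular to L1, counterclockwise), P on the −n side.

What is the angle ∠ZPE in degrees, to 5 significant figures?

7.4565°

The slot axis is L1's direction at 27.5°, so u = (cos 27.5°, sin 27.5°) = (0.88701, 0.46175) and n = (−sin 27.5°, cos 27.5°) = (-0.46175, 0.88701). S is at the origin and L lies 48.9 along u from S, so L = 48.9·u = (43.375, 22.580). Tangency of A1 to both parallel lines with radius 3.2 puts A and P at S ± 3.2·n: A = (-1.4776, 2.8384), P = (1.4776, -2.8384). Equal radii place Z and E the same way about L: Z = L + 3.2·n = (41.897, 25.418), E = L − 3.2·n = (44.852, 19.741). Then cos ∠ZPE = PZ·PE / (|PZ||PE|), giving 7.4565°.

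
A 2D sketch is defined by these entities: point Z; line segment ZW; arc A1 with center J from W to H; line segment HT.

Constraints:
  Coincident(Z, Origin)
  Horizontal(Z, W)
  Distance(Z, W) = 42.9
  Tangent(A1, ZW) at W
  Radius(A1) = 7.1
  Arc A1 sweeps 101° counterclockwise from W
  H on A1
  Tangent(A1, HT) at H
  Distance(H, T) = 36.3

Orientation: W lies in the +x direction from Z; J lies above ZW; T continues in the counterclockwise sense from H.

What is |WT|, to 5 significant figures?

44.088

Z is at the origin; ZW is horizontal with |ZW| = 42.9 and W on the +x side, so W = (42.900, 0.0000). A1 meets ZW tangentially, so JW is at right angles to ZW, so J = W + (0, 7.1) = (42.900, 7.1000). On A1, W sits at bearing -90° from J; a 101° counterclockwise sweep puts H at bearing 11°, so H = J + 7.1·(cos 11°, sin 11°) = (49.870, 8.4547). A1 meets HT tangentially, so JH is at right angles to HT, so HT runs along (−sin 11°, cos 11°); with |HT| = 36.3, T = (42.943, 44.088). Then |WT| = |T − W| = 44.088.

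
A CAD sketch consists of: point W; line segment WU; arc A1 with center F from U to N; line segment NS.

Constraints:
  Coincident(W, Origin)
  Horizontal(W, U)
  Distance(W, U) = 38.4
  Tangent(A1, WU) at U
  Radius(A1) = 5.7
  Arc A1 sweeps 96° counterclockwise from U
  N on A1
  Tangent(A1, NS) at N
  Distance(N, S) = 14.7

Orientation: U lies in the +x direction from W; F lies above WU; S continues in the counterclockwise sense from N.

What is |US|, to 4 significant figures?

21.32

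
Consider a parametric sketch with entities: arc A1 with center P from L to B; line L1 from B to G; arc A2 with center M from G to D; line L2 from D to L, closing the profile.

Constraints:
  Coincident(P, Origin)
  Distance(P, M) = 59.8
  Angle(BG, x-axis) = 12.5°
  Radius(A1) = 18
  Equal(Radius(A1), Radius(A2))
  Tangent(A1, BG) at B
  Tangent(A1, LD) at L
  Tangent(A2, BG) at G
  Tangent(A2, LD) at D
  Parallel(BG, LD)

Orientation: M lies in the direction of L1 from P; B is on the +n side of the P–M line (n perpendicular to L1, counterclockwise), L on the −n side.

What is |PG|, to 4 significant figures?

62.45

Tangency of A1 to both parallel lines with radius 18.0 puts B and L at P ± 18.0·n: B = (-3.896, 17.57), L = (3.896, -17.57). Equal radii place G and D the same way about M: G = M + 18.0·n = (54.49, 30.52), D = M − 18.0·n = (62.28, -4.630). Then |PG| = |G − P| = 62.45.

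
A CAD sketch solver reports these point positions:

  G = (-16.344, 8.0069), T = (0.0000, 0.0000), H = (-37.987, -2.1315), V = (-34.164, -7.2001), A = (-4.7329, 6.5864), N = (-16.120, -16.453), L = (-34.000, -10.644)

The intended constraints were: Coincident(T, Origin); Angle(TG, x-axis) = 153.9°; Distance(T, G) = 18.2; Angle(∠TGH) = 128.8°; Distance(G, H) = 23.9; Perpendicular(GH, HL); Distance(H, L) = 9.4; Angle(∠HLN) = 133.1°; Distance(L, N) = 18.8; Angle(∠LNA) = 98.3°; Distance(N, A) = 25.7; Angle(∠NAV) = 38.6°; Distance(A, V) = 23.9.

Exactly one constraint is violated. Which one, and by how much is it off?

Distance(A, V) = 23.9 — off by 8.60.

T = (0.00, 0.00) ✓; TG at 153.9° ✓; |TG| = 18.20 ✓; ∠TGH = 128.8° ✓; |GH| = 23.90 ✓; ∠(GH, HL) = 90.00° ✓; |HL| = 9.400 ✓; ∠HLN = 133.1° ✓; |LN| = 18.80 ✓; ∠LNA = 98.30° ✓; |NA| = 25.70 ✓; ∠NAV = 38.60° ✓; |AV| = 32.50 ✗.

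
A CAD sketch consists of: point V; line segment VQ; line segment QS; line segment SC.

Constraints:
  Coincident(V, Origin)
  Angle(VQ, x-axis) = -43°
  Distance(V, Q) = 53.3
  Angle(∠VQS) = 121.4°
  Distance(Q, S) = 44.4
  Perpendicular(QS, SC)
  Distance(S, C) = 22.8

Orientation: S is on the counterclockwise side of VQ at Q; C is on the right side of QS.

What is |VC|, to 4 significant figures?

99.36

V is at the origin; VQ runs at -43.0° with length 53.3, so Q = 53.3·(cos -43.0°, sin -43.0°) = (38.98, -36.35). ∠VQS = 121.4°, so QS runs at -43.0° + (180° − 121.4°) = 15.60° from the x-axis; with |QS| = 44.4, S = Q + 44.4·(cos 15.60°, sin 15.60°) = (81.75, -24.41). QS is perpendicular to SC; with |SC| = 22.8 on the right of QS, C = S + 22.8·(0.2689, -0.9632) = (87.88, -46.37). Then |VC| = |C − V| = 99.36.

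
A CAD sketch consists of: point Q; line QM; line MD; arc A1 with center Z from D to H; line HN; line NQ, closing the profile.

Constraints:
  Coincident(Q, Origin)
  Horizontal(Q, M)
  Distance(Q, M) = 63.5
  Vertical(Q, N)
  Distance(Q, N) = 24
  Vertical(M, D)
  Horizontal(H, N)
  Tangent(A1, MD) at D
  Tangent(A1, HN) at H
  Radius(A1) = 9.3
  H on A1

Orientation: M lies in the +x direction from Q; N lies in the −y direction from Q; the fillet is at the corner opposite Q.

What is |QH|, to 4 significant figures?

59.28

Q is at the origin; QM is horizontal with |QM| = 63.5 and M on the +x side, so M = (63.50, 0.000). Q and N share the same x with |QN| = 24.0 and N on the −y side, so N = (0.000, -24.00). The virtual corner opposite Q is at (63.50, -24.00). A1 meets MD tangentially, so ZD is at right angles to MD and since A1 is tangent to HN there, ZH ⟂ HN, with radius 9.3, so the center Z sits 9.3 in from both sides at Z = (54.20, -14.70). That places the tangent points at D = (63.50, -14.70) on MD and H = (54.20, -24.00) on HN. Then |QH| = |H − Q| = 59.28.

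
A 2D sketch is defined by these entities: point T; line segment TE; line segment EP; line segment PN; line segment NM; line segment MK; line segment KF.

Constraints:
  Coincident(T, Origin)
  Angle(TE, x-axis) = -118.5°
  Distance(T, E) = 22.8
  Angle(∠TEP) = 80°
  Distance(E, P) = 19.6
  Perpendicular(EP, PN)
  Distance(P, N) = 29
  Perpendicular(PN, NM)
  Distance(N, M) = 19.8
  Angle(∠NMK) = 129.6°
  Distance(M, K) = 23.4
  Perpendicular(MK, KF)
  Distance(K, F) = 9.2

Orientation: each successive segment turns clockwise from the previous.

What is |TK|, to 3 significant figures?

22.3

PN ⟂ NM, so NM runs at -38.5°; with |NM| = 19.8, M = (7.33, 2.53). ∠NMK = 129.6° gives MK at -88.9° from the x-axis; with |MK| = 23.4, K = (7.78, -20.9). Then |TK| = |K − T| = 22.3.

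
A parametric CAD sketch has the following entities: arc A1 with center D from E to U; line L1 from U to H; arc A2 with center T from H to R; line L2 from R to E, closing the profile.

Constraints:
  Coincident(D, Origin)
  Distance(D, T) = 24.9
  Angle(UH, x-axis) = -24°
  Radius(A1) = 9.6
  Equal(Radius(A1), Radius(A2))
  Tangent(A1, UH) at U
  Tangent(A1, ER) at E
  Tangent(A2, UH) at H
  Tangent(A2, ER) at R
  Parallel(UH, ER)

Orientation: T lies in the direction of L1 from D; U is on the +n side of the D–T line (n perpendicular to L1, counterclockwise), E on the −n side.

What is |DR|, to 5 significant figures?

26.687

The slot axis is L1's direction at -24.0°, so u = (cos -24.0°, sin -24.0°) = (0.91355, -0.40674) and n = (−sin -24.0°, cos -24.0°) = (0.40674, 0.91355). D is at the origin and T lies 24.9 along u from D, so T = 24.9·u = (22.747, -10.128). Tangency of A1 to both parallel lines with radius 9.6 puts U and E at D ± 9.6·n: U = (3.9047, 8.7700), E = (-3.9047, -8.7700). Equal radii place H and R the same way about T: H = T + 9.6·n = (26.652, -1.3577), R = T − 9.6·n = (18.843, -18.898). Then |DR| = |R − D| = 26.687.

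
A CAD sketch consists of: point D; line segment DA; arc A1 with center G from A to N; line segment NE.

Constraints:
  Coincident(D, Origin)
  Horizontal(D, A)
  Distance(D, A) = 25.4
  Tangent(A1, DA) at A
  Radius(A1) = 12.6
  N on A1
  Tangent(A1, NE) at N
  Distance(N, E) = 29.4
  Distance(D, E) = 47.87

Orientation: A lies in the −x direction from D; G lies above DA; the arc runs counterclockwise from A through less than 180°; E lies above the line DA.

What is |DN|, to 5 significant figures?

19.998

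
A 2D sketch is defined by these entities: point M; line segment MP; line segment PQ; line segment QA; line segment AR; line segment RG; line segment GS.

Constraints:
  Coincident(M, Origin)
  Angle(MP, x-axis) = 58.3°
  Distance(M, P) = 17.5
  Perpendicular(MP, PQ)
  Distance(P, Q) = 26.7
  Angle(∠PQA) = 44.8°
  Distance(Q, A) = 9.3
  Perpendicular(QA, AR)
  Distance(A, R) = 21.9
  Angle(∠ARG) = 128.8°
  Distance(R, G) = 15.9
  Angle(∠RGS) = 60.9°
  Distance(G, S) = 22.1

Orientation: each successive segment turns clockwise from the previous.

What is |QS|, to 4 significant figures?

12.17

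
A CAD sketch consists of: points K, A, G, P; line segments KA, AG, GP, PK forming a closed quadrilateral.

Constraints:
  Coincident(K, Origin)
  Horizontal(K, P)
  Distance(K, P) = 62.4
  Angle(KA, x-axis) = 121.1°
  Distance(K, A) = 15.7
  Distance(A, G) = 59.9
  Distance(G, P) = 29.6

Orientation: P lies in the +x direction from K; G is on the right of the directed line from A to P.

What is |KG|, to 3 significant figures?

46.0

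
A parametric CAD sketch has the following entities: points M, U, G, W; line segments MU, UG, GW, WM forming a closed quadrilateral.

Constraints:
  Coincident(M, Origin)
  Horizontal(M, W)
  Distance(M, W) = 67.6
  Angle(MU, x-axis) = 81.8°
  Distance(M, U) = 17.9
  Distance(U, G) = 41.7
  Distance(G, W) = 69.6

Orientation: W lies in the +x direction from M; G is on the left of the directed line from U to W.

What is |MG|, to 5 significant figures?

58.692

M is at the origin; M and W share the same y with |MW| = 67.6 and W in +x, so W = (67.6, 0). MU runs at 81.8° with |MU| = 17.9, so U = (2.5531, 17.717). G is determined by |UG| = 41.7 and |GW| = 69.6 together: it lies at the intersection of circle(U, 41.7) and circle(W, 69.6). With |UW| = 67.417, the foot of the radical line on UW is 10.678 from U and the perpendicular offset is √(41.7² − 10.678²) = 40.310. Taking the left-of-UW solution: G = (23.449, 53.804).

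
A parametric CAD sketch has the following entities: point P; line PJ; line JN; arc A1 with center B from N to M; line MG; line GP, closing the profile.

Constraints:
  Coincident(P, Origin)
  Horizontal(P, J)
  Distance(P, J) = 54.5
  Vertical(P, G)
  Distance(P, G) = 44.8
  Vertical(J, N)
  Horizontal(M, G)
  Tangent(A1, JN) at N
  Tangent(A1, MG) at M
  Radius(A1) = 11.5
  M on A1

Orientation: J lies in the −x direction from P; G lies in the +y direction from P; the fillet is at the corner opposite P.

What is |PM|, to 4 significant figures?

62.10

The virtual corner opposite P is at (-54.50, 44.80). A1 meets JN tangentially, so BN is at right angles to JN and tangency of A1 to MG means the radius BM is perpendicular to MG, with radius 11.5, so the center B sits 11.5 in from both sides at B = (-43.00, 33.30). That places the tangent points at N = (-54.50, 33.30) on JN and M = (-43.00, 44.80) on MG. Then |PM| = |M − P| = 62.10.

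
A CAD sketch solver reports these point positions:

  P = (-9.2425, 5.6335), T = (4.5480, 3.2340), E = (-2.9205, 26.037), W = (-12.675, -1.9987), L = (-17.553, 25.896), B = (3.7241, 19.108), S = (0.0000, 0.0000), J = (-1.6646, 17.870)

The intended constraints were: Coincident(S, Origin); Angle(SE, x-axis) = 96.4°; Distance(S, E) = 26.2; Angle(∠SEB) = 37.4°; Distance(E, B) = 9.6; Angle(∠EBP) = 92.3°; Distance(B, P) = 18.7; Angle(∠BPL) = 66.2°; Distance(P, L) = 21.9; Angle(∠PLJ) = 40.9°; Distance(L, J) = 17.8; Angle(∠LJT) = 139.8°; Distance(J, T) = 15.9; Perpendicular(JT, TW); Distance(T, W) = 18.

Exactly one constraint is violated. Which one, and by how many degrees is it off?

Perpendicular(JT, TW) — off by 6.10°.

S = (0.00, 0.00) ✓; SE at 96.40° ✓; |SE| = 26.20 ✓; ∠SEB = 37.40° ✓; |EB| = 9.600 ✓; ∠EBP = 92.30° ✓; |BP| = 18.70 ✓; ∠BPL = 66.20° ✓; |PL| = 21.90 ✓; ∠PLJ = 40.90° ✓; |LJ| = 17.80 ✓; ∠LJT = 139.8° ✓; |JT| = 15.90 ✓; ∠(JT, TW) = 96.10° ✗; |TW| = 18.00 ✓.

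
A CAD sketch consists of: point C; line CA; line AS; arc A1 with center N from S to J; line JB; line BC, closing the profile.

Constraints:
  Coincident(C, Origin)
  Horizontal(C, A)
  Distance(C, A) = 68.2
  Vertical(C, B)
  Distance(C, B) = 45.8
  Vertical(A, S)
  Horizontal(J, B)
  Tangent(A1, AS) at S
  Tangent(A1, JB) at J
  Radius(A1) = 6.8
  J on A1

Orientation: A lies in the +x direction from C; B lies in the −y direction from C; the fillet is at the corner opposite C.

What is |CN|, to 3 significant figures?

72.7

C is at the origin; C and A share the same y with |CA| = 68.2 and A on the +x side, so A = (68.2, 0.00). C and B share the same x with |CB| = 45.8 and B on the −y side, so B = (0.00, -45.8). The virtual corner opposite C is at (68.2, -45.8). Since A1 is tangent to AS there, NS ⟂ AS and since A1 is tangent to JB there, NJ ⟂ JB, with radius 6.8, so the center N sits 6.8 in from both sides at N = (61.4, -39.0). Then |CN| = |N − C| = 72.7.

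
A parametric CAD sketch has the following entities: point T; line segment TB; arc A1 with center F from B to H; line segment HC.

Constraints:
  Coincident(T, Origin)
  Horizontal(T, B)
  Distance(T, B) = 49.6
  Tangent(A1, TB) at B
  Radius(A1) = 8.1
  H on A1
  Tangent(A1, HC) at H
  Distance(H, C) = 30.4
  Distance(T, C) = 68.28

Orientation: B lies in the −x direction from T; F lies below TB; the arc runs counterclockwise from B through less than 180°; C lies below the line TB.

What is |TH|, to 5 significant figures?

58.314

T is at the origin; T and B share the same y with |TB| = 49.6 and B on the −x side, so B = (-49.600, 0.0000). The tangent condition forces FB to be normal to TB, so F = B + (0, -8.1) = (-49.600, -8.1000). Since FH ⟂ HC (tangency), |FC| = √(8.1² + 30.4²) = 31.461 regardless of where H sits on A1. So C lies on both circle(T, 68.28) and circle(F, 31.461); the below-TB intersection is C = (-56.133, -38.875). H is the foot of the tangent from C: H = (-57.689, -8.5147).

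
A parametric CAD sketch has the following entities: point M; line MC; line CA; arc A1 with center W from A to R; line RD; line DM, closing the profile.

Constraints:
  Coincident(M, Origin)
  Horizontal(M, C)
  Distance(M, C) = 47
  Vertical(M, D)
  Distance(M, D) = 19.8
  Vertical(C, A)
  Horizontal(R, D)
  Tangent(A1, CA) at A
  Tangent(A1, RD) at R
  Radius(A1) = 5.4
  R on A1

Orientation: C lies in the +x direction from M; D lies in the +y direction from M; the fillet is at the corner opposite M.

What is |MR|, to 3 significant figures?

46.1

M is at the origin; MC is horizontal with |MC| = 47.0 and C on the +x side, so C = (47.0, 0.00). M and D share the same x with |MD| = 19.8 and D on the +y side, so D = (0.00, 19.8). The virtual corner opposite M is at (47.0, 19.8). The tangent condition forces WA to be normal to CA and tangency of A1 to RD means the radius WR is perpendicular to RD, with radius 5.4, so the center W sits 5.4 in from both sides at W = (41.6, 14.4). That places the tangent points at A = (47.0, 14.4) on CA and R = (41.6, 19.8) on RD. Then |MR| = |R − M| = 46.1.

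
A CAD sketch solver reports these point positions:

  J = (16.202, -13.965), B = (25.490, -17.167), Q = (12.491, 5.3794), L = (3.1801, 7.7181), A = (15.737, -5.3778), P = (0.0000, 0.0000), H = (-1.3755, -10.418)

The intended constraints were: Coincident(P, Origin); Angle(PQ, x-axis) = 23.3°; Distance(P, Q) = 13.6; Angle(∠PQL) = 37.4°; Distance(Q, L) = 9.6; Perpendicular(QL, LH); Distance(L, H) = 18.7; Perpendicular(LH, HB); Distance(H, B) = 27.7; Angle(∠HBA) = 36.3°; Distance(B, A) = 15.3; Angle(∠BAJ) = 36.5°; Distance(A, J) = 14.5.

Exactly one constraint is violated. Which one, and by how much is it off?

Distance(A, J) = 14.5 — off by 5.90.

P = (0.00, 0.00) ✓; PQ at 23.30° ✓; |PQ| = 13.60 ✓; ∠PQL = 37.40° ✓; |QL| = 9.600 ✓; ∠(QL, LH) = 90.00° ✓; |LH| = 18.70 ✓; ∠(LH, HB) = 90.00° ✓; |HB| = 27.70 ✓; ∠HBA = 36.30° ✓; |BA| = 15.30 ✓; ∠BAJ = 36.50° ✓; |AJ| = 8.600 ✗.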